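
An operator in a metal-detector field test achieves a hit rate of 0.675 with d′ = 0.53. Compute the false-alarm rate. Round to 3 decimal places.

false-alarm rate = 0.470

z(hit rate) = z(0.675) = 0.4538
z(FA) = z(H) − d' = 0.4538 − 0.53 = -0.0762
false-alarm rate = Φ(-0.0762) = 0.4696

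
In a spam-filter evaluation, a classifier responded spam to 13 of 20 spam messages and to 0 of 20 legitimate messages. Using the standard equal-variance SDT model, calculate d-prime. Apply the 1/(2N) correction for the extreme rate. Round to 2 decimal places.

d-prime = 2.35

The false-alarm rate is 0/20 = 0, so apply the 1/(2N) correction: FA → 1/(2·20) = 0.02500.
z(H) = z(0.65000) = 0.385
z(FA) = z(0.02500) = -1.960
d' = 0.385 − (-1.960) = 2.345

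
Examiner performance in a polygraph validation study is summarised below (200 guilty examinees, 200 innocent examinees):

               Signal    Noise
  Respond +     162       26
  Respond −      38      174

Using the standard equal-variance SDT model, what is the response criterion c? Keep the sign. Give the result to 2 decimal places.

c = 0.12

H = 162/200 = 0.8100
FA = 26/200 = 0.1300
z(0.8100) = 0.8779, z(0.1300) = -1.1264
c = −½·[z(H) + z(FA)] = −0.5 × (0.8779 + (-1.1264)) = 0.12425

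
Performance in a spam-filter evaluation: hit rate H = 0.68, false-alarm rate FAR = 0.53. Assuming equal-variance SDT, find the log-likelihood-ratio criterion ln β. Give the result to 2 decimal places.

z(0.68) = 0.468, z(0.53) = 0.075
ln β = −½·[z(H)² − z(FA)²] = −0.5 × (0.219 − 0.006) = -0.1065

ln β = -0.11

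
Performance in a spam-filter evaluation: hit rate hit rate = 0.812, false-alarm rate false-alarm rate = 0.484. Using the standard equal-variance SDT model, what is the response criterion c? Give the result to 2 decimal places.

Φ⁻¹(0.812) = 0.8853, Φ⁻¹(0.484) = -0.0401
c = −½·[z(H) + z(FA)] = −0.5 × (0.8853 + (-0.0401)) = -0.4226
c < 0: the classifier has a liberal response bias.

c = -0.42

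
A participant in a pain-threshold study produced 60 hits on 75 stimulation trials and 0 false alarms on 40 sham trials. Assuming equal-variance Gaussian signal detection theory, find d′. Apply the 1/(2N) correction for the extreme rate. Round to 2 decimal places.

d′ = 3.08

The false-alarm rate is 0/40 = 0, so apply the 1/(2N) correction: FA → 1/(2·40) = 0.01250.
z(H) = z(0.80000) = 0.842
z(FA) = z(0.01250) = -2.241
d' = 0.842 − (-2.241) = 3.083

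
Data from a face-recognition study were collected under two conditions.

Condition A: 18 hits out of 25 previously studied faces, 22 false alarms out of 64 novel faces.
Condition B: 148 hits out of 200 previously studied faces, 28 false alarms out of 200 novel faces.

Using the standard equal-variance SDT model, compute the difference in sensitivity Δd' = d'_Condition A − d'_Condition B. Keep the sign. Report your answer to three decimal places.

Δd' = -0.739

Condition A: z(0.7200) = 0.5828, z(0.3438) = -0.4021, d' = 0.9849
Condition B: z(0.7400) = 0.6433, z(0.1400) = -1.0803, d' = 1.7236
Δd' = d'_Condition A − d'_Condition B = 0.9849 − 1.7236 = -0.7387
Condition B has the higher sensitivity.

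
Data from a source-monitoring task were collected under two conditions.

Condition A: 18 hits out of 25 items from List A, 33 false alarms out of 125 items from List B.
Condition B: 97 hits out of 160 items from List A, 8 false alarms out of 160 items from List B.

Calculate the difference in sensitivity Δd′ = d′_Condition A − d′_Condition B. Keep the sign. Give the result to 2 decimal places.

Δd′ = -0.70

Condition A: z(0.7200) = 0.583, z(0.2640) = -0.631, d' = 1.214
Condition B: z(0.6062) = 0.269, z(0.0500) = -1.645, d' = 1.914
Δd' = d'_Condition A − d'_Condition B = 1.214 − 1.914 = -0.700
Condition B has the higher sensitivity.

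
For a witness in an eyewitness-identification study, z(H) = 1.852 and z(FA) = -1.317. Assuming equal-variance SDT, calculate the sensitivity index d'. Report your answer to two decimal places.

d' = 3.17

d' = z(H) − z(FA) = 1.852 − (-1.317) = 3.169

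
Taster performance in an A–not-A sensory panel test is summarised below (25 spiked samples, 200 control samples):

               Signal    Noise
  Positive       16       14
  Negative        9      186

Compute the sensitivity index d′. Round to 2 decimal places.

H = 16/25 = 0.6400
FA = 14/200 = 0.0700
Φ⁻¹(0.6400) = 0.3585, Φ⁻¹(0.0700) = -1.4758
d' = z(H) − z(FA) = 0.3585 − (-1.4758) = 1.8343

d′ = 1.83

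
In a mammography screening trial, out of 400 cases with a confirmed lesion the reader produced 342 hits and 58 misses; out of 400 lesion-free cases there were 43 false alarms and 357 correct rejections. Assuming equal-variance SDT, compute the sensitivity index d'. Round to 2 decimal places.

H = 342/400 = 0.8550
FA = 43/400 = 0.1075
z(H) = z(0.8550) = 1.058
z(FA) = z(0.1075) = -1.240
d' = z(H) − z(FA) = 1.058 − (-1.240) = 2.298

d' = 2.30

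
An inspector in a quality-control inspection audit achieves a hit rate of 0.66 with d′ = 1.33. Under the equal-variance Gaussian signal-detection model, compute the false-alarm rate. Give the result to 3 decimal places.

false-alarm rate = 0.179

z(hit rate) = z(0.66) = 0.4125
z(FA) = z(H) − d' = 0.4125 − 1.33 = -0.9175
false-alarm rate = Φ(-0.9175) = 0.1794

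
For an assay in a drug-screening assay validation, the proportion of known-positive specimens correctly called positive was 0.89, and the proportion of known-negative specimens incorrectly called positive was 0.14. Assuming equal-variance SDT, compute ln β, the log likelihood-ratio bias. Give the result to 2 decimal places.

ln β = -0.17

z(H) = z(0.89) = 1.227
z(FA) = z(0.14) = -1.080
ln β = −½·[z(H)² − z(FA)²] = −0.5 × (1.506 − 1.166) = -0.170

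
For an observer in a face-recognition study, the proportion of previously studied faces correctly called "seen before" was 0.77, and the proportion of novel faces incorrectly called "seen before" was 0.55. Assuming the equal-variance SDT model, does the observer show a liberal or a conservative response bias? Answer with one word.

liberal

z(H) = 0.739, z(FA) = 0.126
c = −½·(z(H) + z(FA)) = -0.4325
c < 0 → liberal criterion (biased toward responding “yes”).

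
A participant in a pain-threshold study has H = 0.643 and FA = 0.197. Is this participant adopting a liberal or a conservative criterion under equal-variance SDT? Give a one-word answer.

z(H) = 0.366, z(FA) = -0.852
c = −½·(z(H) + z(FA)) = 0.243
c > 0 → conservative criterion (biased toward responding “no”).

conservative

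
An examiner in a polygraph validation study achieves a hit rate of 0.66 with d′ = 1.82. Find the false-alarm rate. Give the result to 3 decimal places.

z(hit rate) = z(0.66) = 0.4125
z(FA) = z(H) − d' = 0.4125 − 1.82 = -1.4075
false-alarm rate = Φ(-1.4075) = 0.0796

false-alarm rate = 0.080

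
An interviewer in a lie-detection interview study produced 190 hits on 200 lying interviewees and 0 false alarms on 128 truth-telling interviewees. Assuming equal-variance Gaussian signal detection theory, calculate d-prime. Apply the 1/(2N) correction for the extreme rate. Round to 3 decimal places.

d-prime = 4.305

The false-alarm rate is 0/128 = 0, so apply the 1/(2N) correction: FA → 1/(2·128) = 0.00391.
z(H) = z(0.95000) = 1.6449
z(FA) = z(0.00391) = -2.6597
d' = 1.6449 − (-2.6597) = 4.3046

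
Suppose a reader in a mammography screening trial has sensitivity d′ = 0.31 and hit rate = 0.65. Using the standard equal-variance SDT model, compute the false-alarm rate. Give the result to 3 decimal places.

false-alarm rate = 0.530

z(hit rate) = z(0.65) = 0.3853
z(FA) = z(H) − d' = 0.3853 − 0.31 = 0.0753
false-alarm rate = Φ(0.0753) = 0.5300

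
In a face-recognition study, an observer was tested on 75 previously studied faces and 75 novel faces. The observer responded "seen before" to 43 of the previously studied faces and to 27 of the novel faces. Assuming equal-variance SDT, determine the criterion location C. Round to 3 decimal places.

H = 43/75 = 0.5733
FA = 27/75 = 0.3600
Φ⁻¹(0.5733) = 0.1848, Φ⁻¹(0.3600) = -0.3585
c = −½·[z(H) + z(FA)] = −0.5 × (0.1848 + (-0.3585)) = 0.08685
c > 0: the observer has a conservative response bias.

C = 0.087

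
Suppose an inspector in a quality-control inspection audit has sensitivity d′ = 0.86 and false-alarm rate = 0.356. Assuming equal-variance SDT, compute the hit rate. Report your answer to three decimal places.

hit rate = 0.688

z(false-alarm rate) = z(0.356) = -0.3692
z(H) = z(FA) + d' = -0.3692 + 0.86 = 0.4908
hit rate = Φ(0.4908) = 0.6882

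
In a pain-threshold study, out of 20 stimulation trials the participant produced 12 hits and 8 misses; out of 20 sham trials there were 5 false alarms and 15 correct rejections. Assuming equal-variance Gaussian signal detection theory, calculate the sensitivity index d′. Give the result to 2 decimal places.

d′ = 0.93

H = 12/20 = 0.6000
FA = 5/20 = 0.2500
z(H) = z(0.6000) = 0.253
z(FA) = z(0.2500) = -0.674
d' = z(H) − z(FA) = 0.253 − (-0.674) = 0.927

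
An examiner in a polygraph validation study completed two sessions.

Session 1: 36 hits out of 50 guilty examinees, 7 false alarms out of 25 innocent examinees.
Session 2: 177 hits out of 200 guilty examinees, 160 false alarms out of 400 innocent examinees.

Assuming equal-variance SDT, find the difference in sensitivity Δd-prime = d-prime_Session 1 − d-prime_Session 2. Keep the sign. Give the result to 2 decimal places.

Session 1: z(0.7200) = 0.583, z(0.2800) = -0.583, d' = 1.166
Session 2: z(0.8850) = 1.200, z(0.4000) = -0.253, d' = 1.453
Δd' = d'_Session 1 − d'_Session 2 = 1.166 − 1.453 = -0.287
Session 2 has the higher sensitivity.

Δd-prime = -0.29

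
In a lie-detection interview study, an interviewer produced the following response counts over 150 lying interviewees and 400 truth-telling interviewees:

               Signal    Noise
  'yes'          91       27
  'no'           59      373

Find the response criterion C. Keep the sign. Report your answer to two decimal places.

C = 0.61

H = 91/150 = 0.6067
FA = 27/400 = 0.0675
z(0.6067) = 0.271, z(0.0675) = -1.495
c = −½·[z(H) + z(FA)] = −0.5 × (0.271 + (-1.495)) = 0.612
c > 0: the interviewer has a conservative response bias.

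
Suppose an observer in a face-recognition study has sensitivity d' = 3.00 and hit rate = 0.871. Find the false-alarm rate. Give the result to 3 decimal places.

false-alarm rate = 0.031

z(hit rate) = z(0.871) = 1.1311
z(FA) = z(H) − d' = 1.1311 − 3.00 = -1.8689
false-alarm rate = Φ(-1.8689) = 0.0308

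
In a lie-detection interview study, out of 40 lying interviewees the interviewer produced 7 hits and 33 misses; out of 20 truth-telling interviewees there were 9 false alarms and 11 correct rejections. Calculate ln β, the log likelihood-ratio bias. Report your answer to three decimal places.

ln β = -0.429

H = 7/40 = 0.1750
FA = 9/20 = 0.4500
z(0.1750) = -0.9346, z(0.4500) = -0.1257
ln β = −½·[z(H)² − z(FA)²] = −0.5 × (0.8735 − 0.0158) = -0.42885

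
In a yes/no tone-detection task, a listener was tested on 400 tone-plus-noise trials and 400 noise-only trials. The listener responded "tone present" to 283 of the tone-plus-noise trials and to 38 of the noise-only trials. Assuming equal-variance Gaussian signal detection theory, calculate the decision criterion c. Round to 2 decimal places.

H = 283/400 = 0.7075
FA = 38/400 = 0.0950
z(H) = 0.546
z(FA) = -1.311
c = −½·[z(H) + z(FA)] = −0.5 × (0.546 + (-1.311)) = 0.3825

c = 0.38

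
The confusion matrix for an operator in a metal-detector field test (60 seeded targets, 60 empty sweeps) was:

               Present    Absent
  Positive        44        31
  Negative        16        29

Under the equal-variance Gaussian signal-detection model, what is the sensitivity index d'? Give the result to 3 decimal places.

H = 44/60 = 0.7333
FA = 31/60 = 0.5167
z(H) = z(0.7333) = 0.6228
z(FA) = z(0.5167) = 0.0419
d' = z(H) − z(FA) = 0.6228 − 0.0419 = 0.5809

d' = 0.581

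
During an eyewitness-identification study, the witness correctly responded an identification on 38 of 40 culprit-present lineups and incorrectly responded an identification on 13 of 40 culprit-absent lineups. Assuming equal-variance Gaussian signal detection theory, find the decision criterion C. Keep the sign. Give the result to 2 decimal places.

C = -0.60

H = 38/40 = 0.9500
FA = 13/40 = 0.3250
Φ⁻¹(H) = Φ⁻¹(0.9500) = 1.645
Φ⁻¹(FA) = Φ⁻¹(0.3250) = -0.454
c = −½·[z(H) + z(FA)] = −0.5 × (1.645 + (-0.454)) = -0.5955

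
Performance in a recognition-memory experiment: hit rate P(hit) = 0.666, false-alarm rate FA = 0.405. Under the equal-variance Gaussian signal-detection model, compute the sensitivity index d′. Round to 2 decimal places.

z(H) = z(0.666) = 0.429
z(FA) = z(0.405) = -0.240
d' = z(H) − z(FA) = 0.429 − (-0.240) = 0.669

d′ = 0.67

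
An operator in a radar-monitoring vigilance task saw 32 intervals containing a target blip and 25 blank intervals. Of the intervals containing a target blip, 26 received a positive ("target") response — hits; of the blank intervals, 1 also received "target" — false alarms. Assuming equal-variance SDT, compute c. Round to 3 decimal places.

H = 26/32 = 0.8125
FA = 1/25 = 0.0400
Φ⁻¹(0.8125) = 0.8871, Φ⁻¹(0.0400) = -1.7507
c = −½·[z(H) + z(FA)] = −0.5 × (0.8871 + (-1.7507)) = 0.4318
c > 0: the operator has a conservative response bias.

c = 0.432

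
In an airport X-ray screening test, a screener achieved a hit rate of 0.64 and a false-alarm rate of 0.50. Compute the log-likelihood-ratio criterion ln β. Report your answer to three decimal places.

ln β = -0.064

z(0.64) = 0.3585, z(0.50) = 0.0000
ln β = −½·[z(H)² − z(FA)²] = −0.5 × (0.1285 − 0.0000) = -0.06425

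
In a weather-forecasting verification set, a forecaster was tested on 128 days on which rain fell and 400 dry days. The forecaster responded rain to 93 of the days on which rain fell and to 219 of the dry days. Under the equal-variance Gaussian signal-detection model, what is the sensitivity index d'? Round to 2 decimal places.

d' = 0.48

H = 93/128 = 0.7266
FA = 219/400 = 0.5475
Φ⁻¹(H) = 0.603
Φ⁻¹(FA) = 0.119
d' = z(H) − z(FA) = 0.603 − 0.119 = 0.484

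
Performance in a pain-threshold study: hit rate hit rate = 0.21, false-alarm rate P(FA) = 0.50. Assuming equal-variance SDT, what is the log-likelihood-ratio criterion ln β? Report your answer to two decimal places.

z(H) = -0.806
z(FA) = 0.000
ln β = −½·[z(H)² − z(FA)²] = −0.5 × (0.650 − 0.000) = -0.325

ln β = -0.33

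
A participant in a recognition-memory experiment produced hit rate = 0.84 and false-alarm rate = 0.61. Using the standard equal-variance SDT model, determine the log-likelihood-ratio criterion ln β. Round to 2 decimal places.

ln β = -0.46

z(H) = z(0.84) = 0.994
z(FA) = z(0.61) = 0.279
ln β = −½·[z(H)² − z(FA)²] = −0.5 × (0.988 − 0.078) = -0.455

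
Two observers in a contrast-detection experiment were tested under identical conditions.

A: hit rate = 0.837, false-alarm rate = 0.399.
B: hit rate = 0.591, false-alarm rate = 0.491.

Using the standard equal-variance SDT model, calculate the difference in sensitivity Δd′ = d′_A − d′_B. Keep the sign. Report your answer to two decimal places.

Δd′ = 0.99

A: z(0.837) = 0.982, z(0.399) = -0.256, d' = 1.238
B: z(0.591) = 0.230, z(0.491) = -0.023, d' = 0.253
Δd' = d'_A − d'_B = 1.238 − 0.253 = 0.985
A has the higher sensitivity.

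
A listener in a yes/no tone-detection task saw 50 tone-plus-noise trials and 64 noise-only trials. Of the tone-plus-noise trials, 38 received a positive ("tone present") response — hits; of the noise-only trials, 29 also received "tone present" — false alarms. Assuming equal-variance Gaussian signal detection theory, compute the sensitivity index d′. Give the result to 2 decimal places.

H = 38/50 = 0.7600
FA = 29/64 = 0.4531
Φ⁻¹(H) = Φ⁻¹(0.7600) = 0.706
Φ⁻¹(FA) = Φ⁻¹(0.4531) = -0.118
d' = z(H) − z(FA) = 0.706 − (-0.118) = 0.824

d′ = 0.82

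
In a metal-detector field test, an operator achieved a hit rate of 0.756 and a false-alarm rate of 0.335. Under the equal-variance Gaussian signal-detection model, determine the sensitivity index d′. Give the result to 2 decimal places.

z(0.756) = 0.693, z(0.335) = -0.426
d' = z(H) − z(FA) = 0.693 − (-0.426) = 1.119

d′ = 1.12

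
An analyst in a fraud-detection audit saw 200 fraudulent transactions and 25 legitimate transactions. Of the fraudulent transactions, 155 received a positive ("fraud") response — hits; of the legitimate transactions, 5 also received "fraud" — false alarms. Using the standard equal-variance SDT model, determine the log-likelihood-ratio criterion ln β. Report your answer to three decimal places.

H = 155/200 = 0.7750
FA = 5/25 = 0.2000
z(H) = 0.7554
z(FA) = -0.8416
ln β = −½·[z(H)² − z(FA)²] = −0.5 × (0.5706 − 0.7083) = 0.06885

ln β = 0.069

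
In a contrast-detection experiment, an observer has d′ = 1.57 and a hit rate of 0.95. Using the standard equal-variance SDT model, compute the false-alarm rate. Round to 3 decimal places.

z(hit rate) = z(0.95) = 1.6449
z(FA) = z(H) − d' = 1.6449 − 1.57 = 0.0749
false-alarm rate = Φ(0.0749) = 0.5299

false-alarm rate = 0.530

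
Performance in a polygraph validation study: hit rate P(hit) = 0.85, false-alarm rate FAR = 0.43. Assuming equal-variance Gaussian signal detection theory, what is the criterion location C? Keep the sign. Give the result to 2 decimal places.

z(H) = 1.036
z(FA) = -0.176
c = −½·[z(H) + z(FA)] = −0.5 × (1.036 + (-0.176)) = -0.430

C = -0.43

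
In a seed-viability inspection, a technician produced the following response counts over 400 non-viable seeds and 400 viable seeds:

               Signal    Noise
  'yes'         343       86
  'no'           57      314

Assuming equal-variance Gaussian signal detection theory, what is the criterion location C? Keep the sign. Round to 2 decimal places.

H = 343/400 = 0.8575
FA = 86/400 = 0.2150
z(0.8575) = 1.0692, z(0.2150) = -0.7892
c = −½·[z(H) + z(FA)] = −0.5 × (1.0692 + (-0.7892)) = -0.1400

C = -0.14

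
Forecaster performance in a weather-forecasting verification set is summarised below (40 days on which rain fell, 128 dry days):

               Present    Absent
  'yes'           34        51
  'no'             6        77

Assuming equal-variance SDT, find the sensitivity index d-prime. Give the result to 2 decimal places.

d-prime = 1.29

H = 34/40 = 0.8500
FA = 51/128 = 0.3984
Φ⁻¹(H) = Φ⁻¹(0.8500) = 1.036
Φ⁻¹(FA) = Φ⁻¹(0.3984) = -0.257
d' = z(H) − z(FA) = 1.036 − (-0.257) = 1.293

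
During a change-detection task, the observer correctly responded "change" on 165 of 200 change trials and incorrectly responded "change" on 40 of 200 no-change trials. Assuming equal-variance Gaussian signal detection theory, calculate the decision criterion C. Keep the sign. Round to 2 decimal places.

H = 165/200 = 0.8250
FA = 40/200 = 0.2000
z(0.8250) = 0.935, z(0.2000) = -0.842
c = −½·[z(H) + z(FA)] = −0.5 × (0.935 + (-0.842)) = -0.0465

C = -0.05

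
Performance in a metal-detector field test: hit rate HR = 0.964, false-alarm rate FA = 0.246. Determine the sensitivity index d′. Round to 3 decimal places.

z(H) = z(0.964) = 1.7991
z(FA) = z(0.246) = -0.6871
d' = z(H) − z(FA) = 1.7991 − (-0.6871) = 2.4862

d′ = 2.486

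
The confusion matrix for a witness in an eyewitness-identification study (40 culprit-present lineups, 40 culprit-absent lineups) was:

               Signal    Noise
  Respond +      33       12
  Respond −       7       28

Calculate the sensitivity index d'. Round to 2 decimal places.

d' = 1.46

H = 33/40 = 0.8250
FA = 12/40 = 0.3000
Φ⁻¹(0.8250) = 0.9346, Φ⁻¹(0.3000) = -0.5244
d' = z(H) − z(FA) = 0.9346 − (-0.5244) = 1.4590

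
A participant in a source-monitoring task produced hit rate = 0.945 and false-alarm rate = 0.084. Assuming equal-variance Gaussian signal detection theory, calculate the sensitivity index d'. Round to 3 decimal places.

d' = 2.977

z(0.945) = 1.5982, z(0.084) = -1.3787
d' = z(H) − z(FA) = 1.5982 − (-1.3787) = 2.9769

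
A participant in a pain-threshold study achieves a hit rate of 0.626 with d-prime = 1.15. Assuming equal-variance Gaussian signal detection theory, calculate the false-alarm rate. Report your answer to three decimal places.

false-alarm rate = 0.204

z(hit rate) = z(0.626) = 0.3213
z(FA) = z(H) − d' = 0.3213 − 1.15 = -0.8287
false-alarm rate = Φ(-0.8287) = 0.2036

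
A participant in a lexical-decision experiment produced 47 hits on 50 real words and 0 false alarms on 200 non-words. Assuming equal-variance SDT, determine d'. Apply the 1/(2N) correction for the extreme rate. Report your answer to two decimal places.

d' = 4.36

The false-alarm rate is 0/200 = 0, so apply the 1/(2N) correction: FA → 1/(2·200) = 0.00250.
z(H) = z(0.94000) = 1.555
z(FA) = z(0.00250) = -2.807
d' = 1.555 − (-2.807) = 4.362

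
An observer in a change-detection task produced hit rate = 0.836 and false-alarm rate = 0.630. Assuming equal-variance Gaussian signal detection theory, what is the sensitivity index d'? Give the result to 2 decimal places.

d' = 0.65

z(H) = 0.9782
z(FA) = 0.3319
d' = z(H) − z(FA) = 0.9782 − 0.3319 = 0.6463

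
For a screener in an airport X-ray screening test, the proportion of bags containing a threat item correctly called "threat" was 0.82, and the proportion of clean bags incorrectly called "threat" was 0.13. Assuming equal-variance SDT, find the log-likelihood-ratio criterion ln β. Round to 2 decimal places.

Φ⁻¹(0.82) = 0.915, Φ⁻¹(0.13) = -1.126
ln β = −½·[z(H)² − z(FA)²] = −0.5 × (0.837 − 1.268) = 0.2155

ln β = 0.22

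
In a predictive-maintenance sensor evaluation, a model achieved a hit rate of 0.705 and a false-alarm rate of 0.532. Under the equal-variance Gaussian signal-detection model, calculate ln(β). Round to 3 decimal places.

z(H) = z(0.705) = 0.5388
z(FA) = z(0.532) = 0.0803
ln β = −½·[z(H)² − z(FA)²] = −0.5 × (0.2903 − 0.0064) = -0.14195

ln β = -0.142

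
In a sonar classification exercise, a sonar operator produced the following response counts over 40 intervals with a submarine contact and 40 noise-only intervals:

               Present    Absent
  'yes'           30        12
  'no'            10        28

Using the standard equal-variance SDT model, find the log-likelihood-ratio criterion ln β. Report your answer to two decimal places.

H = 30/40 = 0.7500
FA = 12/40 = 0.3000
z(0.7500) = 0.674, z(0.3000) = -0.524
ln β = −½·[z(H)² − z(FA)²] = −0.5 × (0.454 − 0.275) = -0.0895

ln β = -0.09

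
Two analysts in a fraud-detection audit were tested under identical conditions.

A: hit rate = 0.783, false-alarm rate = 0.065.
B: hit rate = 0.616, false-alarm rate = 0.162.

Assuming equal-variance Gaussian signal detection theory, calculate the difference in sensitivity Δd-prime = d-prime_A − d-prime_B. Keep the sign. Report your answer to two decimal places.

A: z(0.783) = 0.782, z(0.065) = -1.514, d' = 2.296
B: z(0.616) = 0.295, z(0.162) = -0.986, d' = 1.281
Δd' = d'_A − d'_B = 2.296 − 1.281 = 1.015
A has the higher sensitivity.

Δd-prime = 1.02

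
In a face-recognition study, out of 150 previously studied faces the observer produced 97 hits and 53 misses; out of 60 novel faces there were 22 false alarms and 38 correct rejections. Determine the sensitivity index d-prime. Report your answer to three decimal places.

H = 97/150 = 0.6467
FA = 22/60 = 0.3667
z(H) = z(0.6467) = 0.3764
z(FA) = z(0.3667) = -0.3406
d' = z(H) − z(FA) = 0.3764 − (-0.3406) = 0.7170

d-prime = 0.717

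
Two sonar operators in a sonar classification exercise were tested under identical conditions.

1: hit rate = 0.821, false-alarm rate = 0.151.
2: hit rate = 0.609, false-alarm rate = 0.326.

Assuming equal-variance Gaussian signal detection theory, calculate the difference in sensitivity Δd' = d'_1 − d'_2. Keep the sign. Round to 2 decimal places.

Δd' = 1.22

1: z(0.821) = 0.919, z(0.151) = -1.032, d' = 1.951
2: z(0.609) = 0.277, z(0.326) = -0.451, d' = 0.728
Δd' = d'_1 − d'_2 = 1.951 − 0.728 = 1.223
1 has the higher sensitivity.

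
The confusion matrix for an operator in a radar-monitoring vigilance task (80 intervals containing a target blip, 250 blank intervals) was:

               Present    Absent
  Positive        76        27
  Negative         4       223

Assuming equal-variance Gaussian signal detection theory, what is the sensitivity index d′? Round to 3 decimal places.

H = 76/80 = 0.9500
FA = 27/250 = 0.1080
Φ⁻¹(H) = Φ⁻¹(0.9500) = 1.6449
Φ⁻¹(FA) = Φ⁻¹(0.1080) = -1.2372
d' = z(H) − z(FA) = 1.6449 − (-1.2372) = 2.8821

d′ = 2.882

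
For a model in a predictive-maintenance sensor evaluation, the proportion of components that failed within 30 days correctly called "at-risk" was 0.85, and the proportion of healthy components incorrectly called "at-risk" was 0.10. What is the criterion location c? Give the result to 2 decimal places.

z(H) = 1.0364
z(FA) = -1.2816
c = −½·[z(H) + z(FA)] = −0.5 × (1.0364 + (-1.2816)) = 0.1226
c > 0: the model has a conservative response bias.

c = 0.12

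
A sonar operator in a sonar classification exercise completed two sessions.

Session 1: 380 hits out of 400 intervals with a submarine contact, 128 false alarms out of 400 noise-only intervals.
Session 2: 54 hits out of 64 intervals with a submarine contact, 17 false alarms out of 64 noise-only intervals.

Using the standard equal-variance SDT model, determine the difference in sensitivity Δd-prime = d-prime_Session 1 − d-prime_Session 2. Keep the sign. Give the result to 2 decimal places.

Session 1: z(0.9500) = 1.645, z(0.3200) = -0.468, d' = 2.113
Session 2: z(0.8438) = 1.010, z(0.2656) = -0.626, d' = 1.636
Δd' = d'_Session 1 − d'_Session 2 = 2.113 − 1.636 = 0.477
Session 1 has the higher sensitivity.

Δd-prime = 0.48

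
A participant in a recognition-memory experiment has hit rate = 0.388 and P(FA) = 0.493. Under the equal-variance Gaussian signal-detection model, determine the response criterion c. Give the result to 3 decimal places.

c = 0.151

z(H) = z(0.388) = -0.2845
z(FA) = z(0.493) = -0.0175
c = −½·[z(H) + z(FA)] = −0.5 × (-0.2845 + (-0.0175)) = 0.1510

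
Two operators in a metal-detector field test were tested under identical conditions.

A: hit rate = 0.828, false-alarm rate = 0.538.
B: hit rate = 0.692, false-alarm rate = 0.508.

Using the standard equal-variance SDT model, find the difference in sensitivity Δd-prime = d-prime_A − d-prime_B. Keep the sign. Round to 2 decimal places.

Δd-prime = 0.37

A: z(0.828) = 0.946, z(0.538) = 0.095, d' = 0.851
B: z(0.692) = 0.502, z(0.508) = 0.020, d' = 0.482
Δd' = d'_A − d'_B = 0.851 − 0.482 = 0.369
A has the higher sensitivity.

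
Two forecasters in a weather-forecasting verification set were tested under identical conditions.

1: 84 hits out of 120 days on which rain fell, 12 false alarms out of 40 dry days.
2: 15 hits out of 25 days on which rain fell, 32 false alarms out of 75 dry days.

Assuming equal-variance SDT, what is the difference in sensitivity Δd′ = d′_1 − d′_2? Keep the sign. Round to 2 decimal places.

Δd′ = 0.61

1: z(0.7000) = 0.524, z(0.3000) = -0.524, d' = 1.048
2: z(0.6000) = 0.253, z(0.4267) = -0.185, d' = 0.438
Δd' = d'_1 − d'_2 = 1.048 − 0.438 = 0.610
1 has the higher sensitivity.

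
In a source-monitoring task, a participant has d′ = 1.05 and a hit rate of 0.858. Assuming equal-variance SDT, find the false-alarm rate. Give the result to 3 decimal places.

false-alarm rate = 0.509

z(hit rate) = z(0.858) = 1.0714
z(FA) = z(H) − d' = 1.0714 − 1.05 = 0.0214
false-alarm rate = Φ(0.0214) = 0.5085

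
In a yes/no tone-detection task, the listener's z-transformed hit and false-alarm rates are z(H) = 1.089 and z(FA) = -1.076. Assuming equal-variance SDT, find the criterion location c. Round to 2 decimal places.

c = -0.01

c = −½·[z(H) + z(FA)] = −½·(1.089 + (-1.076)) = -0.0065
c < 0: the listener has a liberal response bias.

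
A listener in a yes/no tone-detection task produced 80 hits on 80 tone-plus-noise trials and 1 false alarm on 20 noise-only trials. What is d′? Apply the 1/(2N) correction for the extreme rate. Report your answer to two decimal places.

The hit rate is 80/80 = 1, so apply the 1/(2N) correction: H → 1 − 1/(2·80) = 0.99375.
z(H) = z(0.99375) = 2.498
z(FA) = z(0.05000) = -1.645
d' = 2.498 − (-1.645) = 4.143

d′ = 4.14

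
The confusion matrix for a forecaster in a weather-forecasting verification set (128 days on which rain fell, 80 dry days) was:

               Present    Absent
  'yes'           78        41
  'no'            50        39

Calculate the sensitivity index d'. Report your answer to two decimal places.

H = 78/128 = 0.6094
FA = 41/80 = 0.5125
z(H) = z(0.6094) = 0.2778
z(FA) = z(0.5125) = 0.0313
d' = z(H) − z(FA) = 0.2778 − 0.0313 = 0.2465

d' = 0.25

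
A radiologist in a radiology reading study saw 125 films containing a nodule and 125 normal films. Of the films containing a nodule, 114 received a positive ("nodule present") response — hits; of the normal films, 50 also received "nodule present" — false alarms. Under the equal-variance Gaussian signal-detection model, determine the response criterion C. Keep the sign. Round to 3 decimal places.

H = 114/125 = 0.9120
FA = 50/125 = 0.4000
Φ⁻¹(H) = Φ⁻¹(0.9120) = 1.3532
Φ⁻¹(FA) = Φ⁻¹(0.4000) = -0.2533
c = −½·[z(H) + z(FA)] = −0.5 × (1.3532 + (-0.2533)) = -0.54995

C = -0.550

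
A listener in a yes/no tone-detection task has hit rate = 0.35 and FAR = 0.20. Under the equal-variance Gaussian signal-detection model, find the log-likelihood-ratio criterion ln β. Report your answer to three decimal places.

z(H) = z(0.35) = -0.3853
z(FA) = z(0.20) = -0.8416
ln β = −½·[z(H)² − z(FA)²] = −0.5 × (0.1485 − 0.7083) = 0.2799

ln β = 0.280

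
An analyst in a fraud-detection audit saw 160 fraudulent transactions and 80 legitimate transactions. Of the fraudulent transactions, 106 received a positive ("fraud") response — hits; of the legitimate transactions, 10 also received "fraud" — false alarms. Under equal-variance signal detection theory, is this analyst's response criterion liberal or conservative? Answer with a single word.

conservative

z(H) = 0.419, z(FA) = -1.150
c = −½·(z(H) + z(FA)) = 0.3655
c > 0 → conservative criterion (biased toward responding “no”).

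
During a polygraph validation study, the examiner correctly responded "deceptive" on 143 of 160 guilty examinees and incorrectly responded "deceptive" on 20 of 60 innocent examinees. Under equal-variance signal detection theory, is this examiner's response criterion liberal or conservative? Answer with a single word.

z(H) = 1.247, z(FA) = -0.431
c = −½·(z(H) + z(FA)) = -0.408
c < 0 → liberal criterion (biased toward responding “yes”).

liberal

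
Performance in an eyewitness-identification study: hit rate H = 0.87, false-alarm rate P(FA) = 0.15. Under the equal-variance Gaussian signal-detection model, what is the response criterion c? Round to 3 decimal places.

z(H) = z(0.87) = 1.1264
z(FA) = z(0.15) = -1.0364
c = −½·[z(H) + z(FA)] = −0.5 × (1.1264 + (-1.0364)) = -0.0450

c = -0.045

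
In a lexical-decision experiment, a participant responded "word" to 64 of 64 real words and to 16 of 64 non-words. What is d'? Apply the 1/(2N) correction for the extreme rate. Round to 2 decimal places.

d' = 3.09

The hit rate is 64/64 = 1, so apply the 1/(2N) correction: H → 1 − 1/(2·64) = 0.99219.
z(H) = z(0.99219) = 2.418
z(FA) = z(0.25000) = -0.674
d' = 2.418 − (-0.674) = 3.092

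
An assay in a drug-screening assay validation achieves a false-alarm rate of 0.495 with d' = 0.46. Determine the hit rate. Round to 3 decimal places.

z(false-alarm rate) = z(0.495) = -0.0125
z(H) = z(FA) + d' = -0.0125 + 0.46 = 0.4475
hit rate = Φ(0.4475) = 0.6727

hit rate = 0.673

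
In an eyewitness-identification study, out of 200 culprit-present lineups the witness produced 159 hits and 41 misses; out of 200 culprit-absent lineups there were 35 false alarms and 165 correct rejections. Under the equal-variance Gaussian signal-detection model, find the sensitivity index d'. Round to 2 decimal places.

d' = 1.76

H = 159/200 = 0.7950
FA = 35/200 = 0.1750
z(H) = z(0.7950) = 0.824
z(FA) = z(0.1750) = -0.935
d' = z(H) − z(FA) = 0.824 − (-0.935) = 1.759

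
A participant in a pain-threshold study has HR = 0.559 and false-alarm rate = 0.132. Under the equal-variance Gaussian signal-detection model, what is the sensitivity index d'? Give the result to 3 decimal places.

z(H) = 0.1484
z(FA) = -1.1170
d' = z(H) − z(FA) = 0.1484 − (-1.1170) = 1.2654

d' = 1.265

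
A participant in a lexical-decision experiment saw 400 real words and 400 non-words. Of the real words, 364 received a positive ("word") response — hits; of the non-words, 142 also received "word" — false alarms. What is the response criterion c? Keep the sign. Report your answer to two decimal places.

H = 364/400 = 0.9100
FA = 142/400 = 0.3550
z(H) = z(0.9100) = 1.341
z(FA) = z(0.3550) = -0.372
c = −½·[z(H) + z(FA)] = −0.5 × (1.341 + (-0.372)) = -0.4845
c < 0: the participant has a liberal response bias.

c = -0.48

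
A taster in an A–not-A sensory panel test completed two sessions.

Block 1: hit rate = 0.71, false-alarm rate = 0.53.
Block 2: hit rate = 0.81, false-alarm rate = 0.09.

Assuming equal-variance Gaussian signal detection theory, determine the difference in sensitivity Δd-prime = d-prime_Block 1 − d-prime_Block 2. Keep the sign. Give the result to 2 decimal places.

Block 1: z(0.71) = 0.553, z(0.53) = 0.075, d' = 0.478
Block 2: z(0.81) = 0.878, z(0.09) = -1.341, d' = 2.219
Δd' = d'_Block 1 − d'_Block 2 = 0.478 − 2.219 = -1.741
Block 2 has the higher sensitivity.

Δd-prime = -1.74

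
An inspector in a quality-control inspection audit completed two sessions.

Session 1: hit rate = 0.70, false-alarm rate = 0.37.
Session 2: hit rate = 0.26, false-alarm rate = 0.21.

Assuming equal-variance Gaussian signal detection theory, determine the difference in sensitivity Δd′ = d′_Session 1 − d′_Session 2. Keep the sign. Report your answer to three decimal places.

Δd′ = 0.693

Session 1: z(0.70) = 0.5244, z(0.37) = -0.3319, d' = 0.8563
Session 2: z(0.26) = -0.6433, z(0.21) = -0.8064, d' = 0.1631
Δd' = d'_Session 1 − d'_Session 2 = 0.8563 − 0.1631 = 0.6932
Session 1 has the higher sensitivity.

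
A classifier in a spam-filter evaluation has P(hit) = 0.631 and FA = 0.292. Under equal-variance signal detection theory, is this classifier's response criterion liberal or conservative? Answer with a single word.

conservative

z(H) = 0.335, z(FA) = -0.548
c = −½·(z(H) + z(FA)) = 0.1065
c > 0 → conservative criterion (biased toward responding “no”).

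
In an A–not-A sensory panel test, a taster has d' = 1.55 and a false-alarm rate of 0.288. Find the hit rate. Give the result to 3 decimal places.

z(false-alarm rate) = z(0.288) = -0.5592
z(H) = z(FA) + d' = -0.5592 + 1.55 = 0.9908
hit rate = Φ(0.9908) = 0.8391

hit rate = 0.839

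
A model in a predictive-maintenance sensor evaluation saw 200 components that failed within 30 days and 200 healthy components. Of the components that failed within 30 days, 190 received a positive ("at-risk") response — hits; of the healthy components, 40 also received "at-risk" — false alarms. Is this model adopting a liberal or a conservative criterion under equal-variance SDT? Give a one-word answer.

z(H) = 1.645, z(FA) = -0.842
c = −½·(z(H) + z(FA)) = -0.4015
c < 0 → liberal criterion (biased toward responding “yes”).

liberal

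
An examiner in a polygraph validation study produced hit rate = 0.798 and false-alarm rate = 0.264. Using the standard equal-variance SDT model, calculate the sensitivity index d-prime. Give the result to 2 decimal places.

d-prime = 1.47

z(H) = z(0.798) = 0.8345
z(FA) = z(0.264) = -0.6311
d' = z(H) − z(FA) = 0.8345 − (-0.6311) = 1.4656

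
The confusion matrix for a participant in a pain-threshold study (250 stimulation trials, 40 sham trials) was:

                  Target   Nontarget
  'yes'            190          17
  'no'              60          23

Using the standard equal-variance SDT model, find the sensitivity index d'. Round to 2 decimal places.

d' = 0.90

H = 190/250 = 0.7600
FA = 17/40 = 0.4250
z(H) = z(0.7600) = 0.7063
z(FA) = z(0.4250) = -0.1891
d' = z(H) − z(FA) = 0.7063 − (-0.1891) = 0.8954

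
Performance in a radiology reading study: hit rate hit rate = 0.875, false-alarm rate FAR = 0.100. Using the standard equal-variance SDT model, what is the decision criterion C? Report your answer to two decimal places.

z(H) = 1.150
z(FA) = -1.282
c = −½·[z(H) + z(FA)] = −0.5 × (1.150 + (-1.282)) = 0.066
c > 0: the radiologist has a conservative response bias.

C = 0.07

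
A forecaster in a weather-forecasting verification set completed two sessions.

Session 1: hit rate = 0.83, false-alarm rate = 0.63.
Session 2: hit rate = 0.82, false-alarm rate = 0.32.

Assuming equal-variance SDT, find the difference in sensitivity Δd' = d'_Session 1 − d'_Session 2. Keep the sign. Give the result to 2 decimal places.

Δd' = -0.76

Session 1: z(0.83) = 0.954, z(0.63) = 0.332, d' = 0.622
Session 2: z(0.82) = 0.915, z(0.32) = -0.468, d' = 1.383
Δd' = d'_Session 1 − d'_Session 2 = 0.622 − 1.383 = -0.761
Session 2 has the higher sensitivity.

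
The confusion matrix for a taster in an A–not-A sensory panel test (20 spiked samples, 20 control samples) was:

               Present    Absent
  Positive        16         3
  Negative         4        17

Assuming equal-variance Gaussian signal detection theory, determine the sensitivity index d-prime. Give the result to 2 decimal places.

d-prime = 1.88

H = 16/20 = 0.8000
FA = 3/20 = 0.1500
Φ⁻¹(H) = Φ⁻¹(0.8000) = 0.8416
Φ⁻¹(FA) = Φ⁻¹(0.1500) = -1.0364
d' = z(H) − z(FA) = 0.8416 − (-1.0364) = 1.8780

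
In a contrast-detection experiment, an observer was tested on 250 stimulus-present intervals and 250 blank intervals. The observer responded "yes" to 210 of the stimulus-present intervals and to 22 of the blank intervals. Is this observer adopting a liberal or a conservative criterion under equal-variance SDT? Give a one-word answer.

conservative

z(H) = 0.994, z(FA) = -1.353
c = −½·(z(H) + z(FA)) = 0.1795
c > 0 → conservative criterion (biased toward responding “no”).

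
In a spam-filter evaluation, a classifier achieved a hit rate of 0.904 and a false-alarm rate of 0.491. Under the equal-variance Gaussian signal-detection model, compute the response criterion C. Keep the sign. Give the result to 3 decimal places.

z(H) = z(0.904) = 1.3047
z(FA) = z(0.491) = -0.0226
c = −½·[z(H) + z(FA)] = −0.5 × (1.3047 + (-0.0226)) = -0.64105
c < 0: the classifier has a liberal response bias.

C = -0.641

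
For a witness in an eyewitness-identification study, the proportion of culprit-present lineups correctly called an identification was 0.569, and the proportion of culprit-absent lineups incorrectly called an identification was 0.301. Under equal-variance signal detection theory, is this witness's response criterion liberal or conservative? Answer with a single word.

conservative

z(H) = 0.174, z(FA) = -0.522
c = −½·(z(H) + z(FA)) = 0.174
c > 0 → conservative criterion (biased toward responding “no”).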